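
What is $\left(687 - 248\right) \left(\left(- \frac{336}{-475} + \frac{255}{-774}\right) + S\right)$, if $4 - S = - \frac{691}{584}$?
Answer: $\frac{87362238419}{35784600} \approx 2441.3$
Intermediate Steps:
$S = \frac{3027}{584}$ ($S = 4 - - \frac{691}{584} = 4 + \frac{691}{584} = \frac{3027}{584} \approx 5.1832$)
$\left(687 - 248\right) \left(\left(- \frac{336}{-475} + \frac{255}{-774}\right) + S\right) = \left(687 - 248\right) \left(\left(- \frac{336}{-475} + \frac{255}{-774}\right) + \frac{3027}{584}\right) = 439 \left(\left(\left(-336\right) \left(- \frac{1}{475}\right) + 255 \left(- \frac{1}{774}\right)\right) + \frac{3027}{584}\right) = 439 \left(\left(\frac{336}{475} - \frac{85}{258}\right) + \frac{3027}{584}\right) = 439 \left(\frac{46313}{122550} + \frac{3027}{584}\right) = 439 \cdot \frac{199002821}{35784600} = \frac{87362238419}{35784600}$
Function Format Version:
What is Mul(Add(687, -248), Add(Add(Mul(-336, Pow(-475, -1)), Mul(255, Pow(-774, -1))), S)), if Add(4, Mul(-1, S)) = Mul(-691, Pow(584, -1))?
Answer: Rational(87362238419, 35784600) ≈ 2441.3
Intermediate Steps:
S = Rational(3027, 584) (S = Add(4, Mul(-1, Mul(-691, Pow(584, -1)))) = Add(4, Mul(-1, Mul(-691, Rational(1, 584)))) = Add(4, Mul(-1, Rational(-691, 584))) = Add(4, Rational(691, 584)) = Rational(3027, 584) ≈ 5.1832)
Mul(Add(687, -248), Add(Add(Mul(-336, Pow(-475, -1)), Mul(255, Pow(-774, -1))), S)) = Mul(Add(687, -248), Add(Add(Mul(-336, Pow(-475, -1)), Mul(255, Pow(-774, -1))), Rational(3027, 584))) = Mul(439, Add(Add(Mul(-336, Rational(-1, 475)), Mul(255, Rational(-1, 774))), Rational(3027, 584))) = Mul(439, Add(Add(Rational(336, 475), Rational(-85, 258)), Rational(3027, 584))) = Mul(439, Add(Rational(46313, 122550), Rational(3027, 584))) = Mul(439, Rational(199002821, 35784600)) = Rational(87362238419, 35784600)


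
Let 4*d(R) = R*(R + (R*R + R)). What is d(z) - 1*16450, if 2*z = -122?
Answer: -285339/4 ≈ -71335.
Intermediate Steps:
z = -61 (z = (1/2)*(-122) = -61)
d(R) = R*(R**2 + 2*R)/4 (d(R) = (R*(R + (R*R + R)))/4 = (R*(R + (R**2 + R)))/4 = (R*(R + (R + R**2)))/4 = (R*(R**2 + 2*R))/4 = R*(R**2 + 2*R)/4)
d(z) - 1*16450 = (1/4)*(-61)**2*(2 - 61) - 1*16450 = (1/4)*3721*(-59) - 16450 = -219539/4 - 16450 = -285339/4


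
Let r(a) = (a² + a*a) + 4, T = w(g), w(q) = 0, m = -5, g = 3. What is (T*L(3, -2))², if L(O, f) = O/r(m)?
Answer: 0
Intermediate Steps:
T = 0
r(a) = 4 + 2*a² (r(a) = (a² + a²) + 4 = 2*a² + 4 = 4 + 2*a²)
L(O, f) = O/54 (L(O, f) = O/(4 + 2*(-5)²) = O/(4 + 2*25) = O/(4 + 50) = O/54)
(T*L(3, -2))² = (0*((1/54)*3))² = (0*(1/18))² = 0² = 0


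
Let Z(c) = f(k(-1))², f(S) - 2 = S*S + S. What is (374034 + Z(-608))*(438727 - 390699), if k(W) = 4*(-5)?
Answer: 24972542824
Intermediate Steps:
k(W) = -20
f(S) = 2 + S + S² (f(S) = 2 + (S*S + S) = 2 + (S² + S) = 2 + (S + S²) = 2 + S + S²)
Z(c) = 145924 (Z(c) = (2 - 20 + (-20)²)² = (2 - 20 + 400)² = 382² = 145924)
(374034 + Z(-608))*(438727 - 390699) = (374034 + 145924)*(438727 - 390699) = 519958*48028 = 24972542824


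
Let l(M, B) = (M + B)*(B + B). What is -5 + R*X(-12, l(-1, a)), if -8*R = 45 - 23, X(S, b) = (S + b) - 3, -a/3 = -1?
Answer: 13/4 ≈ 3.2500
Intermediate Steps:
a = 3 (a = -3*(-1) = 3)
l(M, B) = 2*B*(B + M) (l(M, B) = (B + M)*(2*B) = 2*B*(B + M))
X(S, b) = -3 + S + b
R = -11/4 (R = -(45 - 23)/8 = -1/8*22 = -11/4 ≈ -2.7500)
-5 + R*X(-12, l(-1, a)) = -5 - 11*(-3 - 12 + 2*3*(3 - 1))/4 = -5 - 11*(-3 - 12 + 2*3*2)/4 = -5 - 11*(-3 - 12 + 12)/4 = -5 - 11/4*(-3) = -5 + 33/4 = 13/4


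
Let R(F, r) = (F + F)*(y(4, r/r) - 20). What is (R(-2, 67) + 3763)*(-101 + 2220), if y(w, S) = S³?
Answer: 8134841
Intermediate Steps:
R(F, r) = -38*F (R(F, r) = (F + F)*((r/r)³ - 20) = (2*F)*(1³ - 20) = (2*F)*(1 - 20) = (2*F)*(-19) = -38*F)
(R(-2, 67) + 3763)*(-101 + 2220) = (-38*(-2) + 3763)*(-101 + 2220) = (76 + 3763)*2119 = 3839*2119 = 8134841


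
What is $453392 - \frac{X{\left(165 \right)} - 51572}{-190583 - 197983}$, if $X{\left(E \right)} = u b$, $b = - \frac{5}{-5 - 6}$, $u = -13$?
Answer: $\frac{645966435745}{1424742} \approx 4.5339 \cdot 10^{5}$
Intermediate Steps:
$b = \frac{5}{11}$ ($b = - \frac{5}{-11} = \left(-5\right) \left(- \frac{1}{11}\right) = \frac{5}{11} \approx 0.45455$)
$X{\left(E \right)} = - \frac{65}{11}$ ($X{\left(E \right)} = \left(-13\right) \frac{5}{11} = - \frac{65}{11}$)
$453392 - \frac{X{\left(165 \right)} - 51572}{-190583 - 197983} = 453392 - \frac{- \frac{65}{11} - 51572}{-190583 - 197983} = 453392 - - \frac{567357}{11 \left(-388566\right)} = 453392 - \left(- \frac{567357}{11}\right) \left(- \frac{1}{388566}\right) = 453392 - \frac{189119}{1424742} = \frac{645966435745}{1424742}$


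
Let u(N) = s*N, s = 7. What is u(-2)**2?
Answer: 196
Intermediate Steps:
u(N) = 7*N
u(-2)**2 = (7*(-2))**2 = (-14)**2 = 196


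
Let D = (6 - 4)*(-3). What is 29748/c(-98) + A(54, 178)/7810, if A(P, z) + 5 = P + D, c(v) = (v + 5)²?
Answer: 77567929/22516230 ≈ 3.4450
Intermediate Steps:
c(v) = (5 + v)²
D = -6 (D = 2*(-3) = -6)
A(P, z) = -11 + P (A(P, z) = -5 + (P - 6) = -5 + (-6 + P) = -11 + P)
29748/c(-98) + A(54, 178)/7810 = 29748/((5 - 98)²) + (-11 + 54)/7810 = 29748/((-93)²) + 43*(1/7810) = 29748/8649 + 43/7810 = 29748*(1/8649) + 43/7810 = 9916/2883 + 43/7810 = 77567929/22516230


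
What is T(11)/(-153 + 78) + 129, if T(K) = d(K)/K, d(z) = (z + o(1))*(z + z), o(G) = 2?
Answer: 9649/75 ≈ 128.65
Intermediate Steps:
d(z) = 2*z*(2 + z) (d(z) = (z + 2)*(z + z) = (2 + z)*(2*z) = 2*z*(2 + z))
T(K) = 4 + 2*K (T(K) = (2*K*(2 + K))/K = 4 + 2*K)
T(11)/(-153 + 78) + 129 = (4 + 2*11)/(-153 + 78) + 129 = (4 + 22)/(-75) + 129 = -1/75*26 + 129 = -26/75 + 129 = 9649/75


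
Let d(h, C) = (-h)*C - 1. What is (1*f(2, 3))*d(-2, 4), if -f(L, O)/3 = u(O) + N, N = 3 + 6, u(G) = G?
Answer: -252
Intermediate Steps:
d(h, C) = -1 - C*h (d(h, C) = -C*h - 1 = -1 - C*h)
N = 9
f(L, O) = -27 - 3*O (f(L, O) = -3*(O + 9) = -3*(9 + O) = -27 - 3*O)
(1*f(2, 3))*d(-2, 4) = (1*(-27 - 3*3))*(-1 - 1*4*(-2)) = (1*(-27 - 9))*(-1 + 8) = (1*(-36))*7 = -36*7 = -252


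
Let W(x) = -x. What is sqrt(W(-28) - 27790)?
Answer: I*sqrt(27762) ≈ 166.62*I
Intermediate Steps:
sqrt(W(-28) - 27790) = sqrt(-1*(-28) - 27790) = sqrt(28 - 27790) = sqrt(-27762) = I*sqrt(27762)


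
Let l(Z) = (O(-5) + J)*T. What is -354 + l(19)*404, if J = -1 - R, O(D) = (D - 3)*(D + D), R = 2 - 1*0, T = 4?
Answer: 124078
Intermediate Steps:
R = 2 (R = 2 + 0 = 2)
O(D) = 2*D*(-3 + D) (O(D) = (-3 + D)*(2*D) = 2*D*(-3 + D))
J = -3 (J = -1 - 1*2 = -1 - 2 = -3)
l(Z) = 308 (l(Z) = (2*(-5)*(-3 - 5) - 3)*4 = (2*(-5)*(-8) - 3)*4 = (80 - 3)*4 = 77*4 = 308)
-354 + l(19)*404 = -354 + 308*404 = -354 + 124432 = 124078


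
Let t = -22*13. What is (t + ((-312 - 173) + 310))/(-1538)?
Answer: 461/1538 ≈ 0.29974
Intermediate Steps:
t = -286
(t + ((-312 - 173) + 310))/(-1538) = (-286 + ((-312 - 173) + 310))/(-1538) = (-286 + (-485 + 310))*(-1/1538) = (-286 - 175)*(-1/1538) = -461*(-1/1538) = 461/1538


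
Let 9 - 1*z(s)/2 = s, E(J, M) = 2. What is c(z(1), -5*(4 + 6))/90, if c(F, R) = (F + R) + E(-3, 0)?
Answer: -16/45 ≈ -0.35556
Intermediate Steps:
z(s) = 18 - 2*s
c(F, R) = 2 + F + R (c(F, R) = (F + R) + 2 = 2 + F + R)
c(z(1), -5*(4 + 6))/90 = (2 + (18 - 2*1) - 5*(4 + 6))/90 = (2 + (18 - 2) - 5*10)*(1/90) = (2 + 16 - 50)*(1/90) = -32*1/90 = -16/45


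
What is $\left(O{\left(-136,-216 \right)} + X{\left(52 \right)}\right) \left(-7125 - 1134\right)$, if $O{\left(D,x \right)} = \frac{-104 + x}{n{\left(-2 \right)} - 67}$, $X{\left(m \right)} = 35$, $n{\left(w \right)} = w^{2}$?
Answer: $- \frac{6951325}{21} \approx -3.3102 \cdot 10^{5}$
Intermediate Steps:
$O{\left(D,x \right)} = \frac{104}{63} - \frac{x}{63}$ ($O{\left(D,x \right)} = \frac{-104 + x}{\left(-2\right)^{2} - 67} = \frac{-104 + x}{4 - 67} = \frac{-104 + x}{-63} = \left(-104 + x\right) \left(- \frac{1}{63}\right) = \frac{104}{63} - \frac{x}{63}$)
$\left(O{\left(-136,-216 \right)} + X{\left(52 \right)}\right) \left(-7125 - 1134\right) = \left(\left(\frac{104}{63} - - \frac{24}{7}\right) + 35\right) \left(-7125 - 1134\right) = \left(\left(\frac{104}{63} + \frac{24}{7}\right) + 35\right) \left(-8259\right) = \left(\frac{320}{63} + 35\right) \left(-8259\right) = \frac{2525}{63} \left(-8259\right) = - \frac{6951325}{21}$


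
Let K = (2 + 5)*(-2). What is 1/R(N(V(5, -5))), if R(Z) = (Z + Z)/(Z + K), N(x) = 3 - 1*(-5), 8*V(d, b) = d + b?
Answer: -3/8 ≈ -0.37500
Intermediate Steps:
V(d, b) = b/8 + d/8 (V(d, b) = (d + b)/8 = (b + d)/8 = b/8 + d/8)
K = -14 (K = 7*(-2) = -14)
N(x) = 8 (N(x) = 3 + 5 = 8)
R(Z) = 2*Z/(-14 + Z) (R(Z) = (Z + Z)/(Z - 14) = (2*Z)/(-14 + Z) = 2*Z/(-14 + Z))
1/R(N(V(5, -5))) = 1/(2*8/(-14 + 8)) = 1/(2*8/(-6)) = 1/(2*8*(-1/6)) = 1/(-8/3) = -3/8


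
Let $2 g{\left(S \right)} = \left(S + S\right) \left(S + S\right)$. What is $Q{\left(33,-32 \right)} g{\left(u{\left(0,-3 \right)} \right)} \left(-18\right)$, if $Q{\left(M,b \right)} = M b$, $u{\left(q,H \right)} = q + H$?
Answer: $342144$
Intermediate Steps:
$u{\left(q,H \right)} = H + q$
$g{\left(S \right)} = 2 S^{2}$ ($g{\left(S \right)} = \frac{\left(S + S\right) \left(S + S\right)}{2} = \frac{2 S 2 S}{2} = \frac{4 S^{2}}{2} = 2 S^{2}$)
$Q{\left(33,-32 \right)} g{\left(u{\left(0,-3 \right)} \right)} \left(-18\right) = 33 \left(-32\right) 2 \left(-3 + 0\right)^{2} \left(-18\right) = - 1056 \cdot 2 \left(-3\right)^{2} \left(-18\right) = - 1056 \cdot 2 \cdot 9 \left(-18\right) = - 1056 \cdot 18 \left(-18\right) = \left(-1056\right) \left(-324\right) = 342144$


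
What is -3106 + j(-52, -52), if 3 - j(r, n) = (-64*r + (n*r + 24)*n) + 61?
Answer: 135364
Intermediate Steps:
j(r, n) = -58 + 64*r - n*(24 + n*r) (j(r, n) = 3 - ((-64*r + (n*r + 24)*n) + 61) = 3 - ((-64*r + (24 + n*r)*n) + 61) = 3 - ((-64*r + n*(24 + n*r)) + 61) = 3 - (61 - 64*r + n*(24 + n*r)) = 3 + (-61 + 64*r - n*(24 + n*r)) = -58 + 64*r - n*(24 + n*r))
-3106 + j(-52, -52) = -3106 + (-58 - 24*(-52) + 64*(-52) - 1*(-52)*(-52)**2) = -3106 + (-58 + 1248 - 3328 - 1*(-52)*2704) = -3106 + (-58 + 1248 - 3328 + 140608) = -3106 + 138470 = 135364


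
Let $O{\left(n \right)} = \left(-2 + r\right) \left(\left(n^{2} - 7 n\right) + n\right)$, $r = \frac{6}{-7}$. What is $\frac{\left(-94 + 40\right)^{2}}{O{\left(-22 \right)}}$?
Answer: $- \frac{729}{440} \approx -1.6568$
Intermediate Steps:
$r = - \frac{6}{7}$ ($r = 6 \left(- \frac{1}{7}\right) = - \frac{6}{7} \approx -0.85714$)
$O{\left(n \right)} = - \frac{20 n^{2}}{7} + \frac{120 n}{7}$ ($O{\left(n \right)} = \left(-2 - \frac{6}{7}\right) \left(\left(n^{2} - 7 n\right) + n\right) = - \frac{20 \left(n^{2} - 6 n\right)}{7} = - \frac{20 n^{2}}{7} + \frac{120 n}{7}$)
$\frac{\left(-94 + 40\right)^{2}}{O{\left(-22 \right)}} = \frac{\left(-94 + 40\right)^{2}}{\frac{20}{7} \left(-22\right) \left(6 - -22\right)} = \frac{\left(-54\right)^{2}}{\frac{20}{7} \left(-22\right) \left(6 + 22\right)} = \frac{2916}{\frac{20}{7} \left(-22\right) 28} = \frac{2916}{-1760} = 2916 \left(- \frac{1}{1760}\right) = - \frac{729}{440}$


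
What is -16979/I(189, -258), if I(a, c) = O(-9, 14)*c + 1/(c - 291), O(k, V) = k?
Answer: -9321471/1274777 ≈ -7.3122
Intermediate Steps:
I(a, c) = 1/(-291 + c) - 9*c (I(a, c) = -9*c + 1/(c - 291) = -9*c + 1/(-291 + c) = 1/(-291 + c) - 9*c)
-16979/I(189, -258) = -16979*(-291 - 258)/(1 - 9*(-258)² + 2619*(-258)) = -16979*(-549/(1 - 9*66564 - 675702)) = -16979*(-549/(1 - 599076 - 675702)) = -16979/((-1/549*(-1274777))) = -16979/1274777/549 = -16979*549/1274777 = -9321471/1274777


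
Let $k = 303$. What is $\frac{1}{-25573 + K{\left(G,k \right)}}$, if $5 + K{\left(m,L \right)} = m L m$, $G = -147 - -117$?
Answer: $\frac{1}{247122} \approx 4.0466 \cdot 10^{-6}$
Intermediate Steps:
$G = -30$ ($G = -147 + 117 = -30$)
$K{\left(m,L \right)} = -5 + L m^{2}$ ($K{\left(m,L \right)} = -5 + m L m = -5 + L m m = -5 + L m^{2}$)
$\frac{1}{-25573 + K{\left(G,k \right)}} = \frac{1}{-25573 - \left(5 - 303 \left(-30\right)^{2}\right)} = \frac{1}{-25573 + \left(-5 + 303 \cdot 900\right)} = \frac{1}{-25573 + \left(-5 + 272700\right)} = \frac{1}{-25573 + 272695} = \frac{1}{247122}$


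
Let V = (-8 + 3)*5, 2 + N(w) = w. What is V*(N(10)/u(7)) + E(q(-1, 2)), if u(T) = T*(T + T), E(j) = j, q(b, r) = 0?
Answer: -100/49 ≈ -2.0408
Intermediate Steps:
u(T) = 2*T**2 (u(T) = T*(2*T) = 2*T**2)
N(w) = -2 + w
V = -25 (V = -5*5 = -25)
V*(N(10)/u(7)) + E(q(-1, 2)) = -25*(-2 + 10)/(2*7**2) + 0 = -200/(2*49) + 0 = -200/98 + 0 = -25*4/49 + 0 = -100/49 + 0 = -100/49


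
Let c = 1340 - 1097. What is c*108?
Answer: 26244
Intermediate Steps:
c = 243
c*108 = 243*108 = 26244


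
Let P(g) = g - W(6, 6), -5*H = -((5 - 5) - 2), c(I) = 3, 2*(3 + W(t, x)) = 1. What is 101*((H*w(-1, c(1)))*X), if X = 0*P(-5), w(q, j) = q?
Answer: 0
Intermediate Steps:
W(t, x) = -5/2 (W(t, x) = -3 + (½)*1 = -3 + ½ = -5/2)
H = -⅖ (H = -(-1)*((5 - 5) - 2)/5 = -(-1)*(0 - 2)/5 = -(-1)*(-2)/5 = -⅕*2 = -⅖ ≈ -0.40000)
P(g) = 5/2 + g (P(g) = g - 1*(-5/2) = g + 5/2 = 5/2 + g)
X = 0 (X = 0*(5/2 - 5) = 0*(-5/2) = 0)
101*((H*w(-1, c(1)))*X) = 101*(-⅖*(-1)*0) = 101*((⅖)*0) = 101*0 = 0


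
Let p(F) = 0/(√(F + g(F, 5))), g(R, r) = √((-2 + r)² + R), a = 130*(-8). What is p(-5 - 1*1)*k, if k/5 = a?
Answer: 0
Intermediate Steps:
a = -1040
k = -5200 (k = 5*(-1040) = -5200)
g(R, r) = √(R + (-2 + r)²)
p(F) = 0 (p(F) = 0/(√(F + √(F + (-2 + 5)²))) = 0/(√(F + √(F + 3²))) = 0/(√(F + √(F + 9))) = 0/(√(F + √(9 + F))) = 0/√(F + √(9 + F)) = 0)
p(-5 - 1*1)*k = 0*(-5200) = 0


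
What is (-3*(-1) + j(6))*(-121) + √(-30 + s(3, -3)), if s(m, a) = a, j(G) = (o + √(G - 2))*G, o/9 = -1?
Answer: 4719 + I*√33 ≈ 4719.0 + 5.7446*I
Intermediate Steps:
o = -9 (o = 9*(-1) = -9)
j(G) = G*(-9 + √(-2 + G)) (j(G) = (-9 + √(G - 2))*G = (-9 + √(-2 + G))*G = G*(-9 + √(-2 + G)))
(-3*(-1) + j(6))*(-121) + √(-30 + s(3, -3)) = (-3*(-1) + 6*(-9 + √(-2 + 6)))*(-121) + √(-30 - 3) = (3 + 6*(-9 + √4))*(-121) + √(-33) = (3 + 6*(-9 + 2))*(-121) + I*√33 = (3 + 6*(-7))*(-121) + I*√33 = (3 - 42)*(-121) + I*√33 = -39*(-121) + I*√33 = 4719 + I*√33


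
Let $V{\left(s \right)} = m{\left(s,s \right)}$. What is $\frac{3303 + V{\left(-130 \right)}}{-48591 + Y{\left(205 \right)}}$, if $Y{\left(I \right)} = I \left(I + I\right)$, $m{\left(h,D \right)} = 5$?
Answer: $\frac{3308}{35459} \approx 0.093291$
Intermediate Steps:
$V{\left(s \right)} = 5$
$Y{\left(I \right)} = 2 I^{2}$ ($Y{\left(I \right)} = I 2 I = 2 I^{2}$)
$\frac{3303 + V{\left(-130 \right)}}{-48591 + Y{\left(205 \right)}} = \frac{3303 + 5}{-48591 + 2 \cdot 205^{2}} = \frac{3308}{-48591 + 2 \cdot 42025} = \frac{3308}{-48591 + 84050} = \frac{3308}{35459}$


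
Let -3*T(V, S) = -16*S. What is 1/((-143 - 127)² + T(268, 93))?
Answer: 1/73396 ≈ 1.3625e-5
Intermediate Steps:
T(V, S) = 16*S/3 (T(V, S) = -(-16)*S/3 = 16*S/3)
1/((-143 - 127)² + T(268, 93)) = 1/((-143 - 127)² + (16/3)*93) = 1/((-270)² + 496) = 1/(72900 + 496) = 1/73396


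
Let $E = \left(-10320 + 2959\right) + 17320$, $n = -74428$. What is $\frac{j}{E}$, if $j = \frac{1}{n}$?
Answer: $- \frac{1}{741228452} \approx -1.3491 \cdot 10^{-9}$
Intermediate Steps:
$E = 9959$ ($E = -7361 + 17320 = 9959$)
$j = - \frac{1}{74428}$ ($j = \frac{1}{-74428} = - \frac{1}{74428} \approx -1.3436 \cdot 10^{-5}$)
$\frac{j}{E} = - \frac{1}{74428 \cdot 9959} = \left(- \frac{1}{74428}\right) \frac{1}{9959} = - \frac{1}{741228452}$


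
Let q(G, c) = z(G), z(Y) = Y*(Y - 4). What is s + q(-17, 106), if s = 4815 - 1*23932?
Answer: -18760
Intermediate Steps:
z(Y) = Y*(-4 + Y)
q(G, c) = G*(-4 + G)
s = -19117 (s = 4815 - 23932 = -19117)
s + q(-17, 106) = -19117 - 17*(-4 - 17) = -19117 - 17*(-21) = -19117 + 357 = -18760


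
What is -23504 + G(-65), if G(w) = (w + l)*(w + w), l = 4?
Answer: -15574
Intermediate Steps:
G(w) = 2*w*(4 + w) (G(w) = (w + 4)*(w + w) = (4 + w)*(2*w) = 2*w*(4 + w))
-23504 + G(-65) = -23504 + 2*(-65)*(4 - 65) = -23504 + 2*(-65)*(-61) = -23504 + 7930 = -15574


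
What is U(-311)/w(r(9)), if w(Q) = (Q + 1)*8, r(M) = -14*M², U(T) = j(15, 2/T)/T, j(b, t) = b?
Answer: 15/2818904 ≈ 5.3212e-6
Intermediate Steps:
U(T) = 15/T
w(Q) = 8 + 8*Q (w(Q) = (1 + Q)*8 = 8 + 8*Q)
U(-311)/w(r(9)) = (15/(-311))/(8 + 8*(-14*9²)) = (15*(-1/311))/(8 + 8*(-14*81)) = -15/(311*(8 + 8*(-1134))) = -15/(311*(8 - 9072)) = -15/311/(-9064) = -15/311*(-1/9064) = 15/2818904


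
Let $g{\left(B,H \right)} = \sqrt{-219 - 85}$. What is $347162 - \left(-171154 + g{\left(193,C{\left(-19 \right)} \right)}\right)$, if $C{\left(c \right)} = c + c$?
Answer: $518316 - 4 i \sqrt{19} \approx 5.1832 \cdot 10^{5} - 17.436 i$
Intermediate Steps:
$C{\left(c \right)} = 2 c$
$g{\left(B,H \right)} = 4 i \sqrt{19}$ ($g{\left(B,H \right)} = \sqrt{-304} = 4 i \sqrt{19}$)
$347162 - \left(-171154 + g{\left(193,C{\left(-19 \right)} \right)}\right) = 347162 - \left(-171154 + 4 i \sqrt{19}\right) = 347162 + \left(171154 - 4 i \sqrt{19}\right) = 518316 - 4 i \sqrt{19}$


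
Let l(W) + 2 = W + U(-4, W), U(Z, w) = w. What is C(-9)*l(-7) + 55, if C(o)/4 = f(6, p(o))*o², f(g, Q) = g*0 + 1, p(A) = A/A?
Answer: -5129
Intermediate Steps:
p(A) = 1
f(g, Q) = 1 (f(g, Q) = 0 + 1 = 1)
l(W) = -2 + 2*W (l(W) = -2 + (W + W) = -2 + 2*W)
C(o) = 4*o² (C(o) = 4*(1*o²) = 4*o²)
C(-9)*l(-7) + 55 = (4*(-9)²)*(-2 + 2*(-7)) + 55 = (4*81)*(-2 - 14) + 55 = 324*(-16) + 55 = -5184 + 55 = -5129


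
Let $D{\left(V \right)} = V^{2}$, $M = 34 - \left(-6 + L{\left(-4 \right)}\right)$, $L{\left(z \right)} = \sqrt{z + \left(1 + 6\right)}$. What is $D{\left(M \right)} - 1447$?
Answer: $156 - 80 \sqrt{3} \approx 17.436$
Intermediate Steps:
$L{\left(z \right)} = \sqrt{7 + z}$ ($L{\left(z \right)} = \sqrt{z + 7} = \sqrt{7 + z}$)
$M = 40 - \sqrt{3}$ ($M = 34 - \left(-6 + \sqrt{7 - 4}\right) = 34 - \left(-6 + \sqrt{3}\right) = 34 + \left(6 - \sqrt{3}\right) = 40 - \sqrt{3} \approx 38.268$)
$D{\left(M \right)} - 1447 = \left(40 - \sqrt{3}\right)^{2} - 1447 = -1447 + \left(40 - \sqrt{3}\right)^{2}$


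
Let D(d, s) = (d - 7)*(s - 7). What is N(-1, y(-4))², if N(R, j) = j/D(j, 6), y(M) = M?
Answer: 16/121 ≈ 0.13223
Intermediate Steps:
D(d, s) = (-7 + d)*(-7 + s)
N(R, j) = j/(7 - j) (N(R, j) = j/(49 - 7*j - 7*6 + j*6) = j/(49 - 7*j - 42 + 6*j) = j/(7 - j))
N(-1, y(-4))² = (-4/(7 - 1*(-4)))² = (-4/(7 + 4))² = (-4/11)² = 16/121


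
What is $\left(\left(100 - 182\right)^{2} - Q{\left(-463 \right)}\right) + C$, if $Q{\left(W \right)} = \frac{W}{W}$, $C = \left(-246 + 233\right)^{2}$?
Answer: $6892$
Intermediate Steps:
$C = 169$ ($C = \left(-13\right)^{2} = 169$)
$Q{\left(W \right)} = 1$
$\left(\left(100 - 182\right)^{2} - Q{\left(-463 \right)}\right) + C = \left(\left(100 - 182\right)^{2} - 1\right) + 169 = \left(\left(-82\right)^{2} - 1\right) + 169 = \left(6724 - 1\right) + 169 = 6723 + 169 = 6892$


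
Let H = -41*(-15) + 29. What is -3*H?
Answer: -1932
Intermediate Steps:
H = 644 (H = 615 + 29 = 644)
-3*H = -3*644 = -1932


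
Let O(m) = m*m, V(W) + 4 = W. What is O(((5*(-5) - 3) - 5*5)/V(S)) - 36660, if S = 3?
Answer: -33851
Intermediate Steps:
V(W) = -4 + W
O(m) = m**2
O(((5*(-5) - 3) - 5*5)/V(S)) - 36660 = (((5*(-5) - 3) - 5*5)/(-4 + 3))**2 - 36660 = (((-25 - 3) - 25)/(-1))**2 - 36660 = ((-28 - 25)*(-1))**2 - 36660 = (-53*(-1))**2 - 36660 = 53**2 - 36660 = 2809 - 36660 = -33851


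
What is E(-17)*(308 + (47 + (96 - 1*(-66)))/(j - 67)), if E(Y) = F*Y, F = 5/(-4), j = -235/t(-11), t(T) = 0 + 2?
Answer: 4812445/738 ≈ 6520.9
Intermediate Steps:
t(T) = 2
j = -235/2 ≈ -117.50
F = -5/4 (F = 5*(-¼) = -5/4 ≈ -1.2500)
E(Y) = -5*Y/4
E(-17)*(308 + (47 + (96 - 1*(-66)))/(j - 67)) = (-5/4*(-17))*(308 + (47 + (96 - 1*(-66)))/(-235/2 - 67)) = 85*(308 + (47 + (96 + 66))/(-369/2))/4 = 85*(308 + (47 + 162)*(-2/369))/4 = 85*(308 + 209*(-2/369))/4 = 85*(308 - 418/369)/4 = (85/4)*(113234/369) = 4812445/738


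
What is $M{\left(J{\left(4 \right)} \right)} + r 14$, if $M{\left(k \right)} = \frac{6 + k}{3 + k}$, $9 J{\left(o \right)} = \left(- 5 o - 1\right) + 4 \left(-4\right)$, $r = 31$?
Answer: $\frac{4323}{10} \approx 432.3$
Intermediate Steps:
$J{\left(o \right)} = - \frac{17}{9} - \frac{5 o}{9}$ ($J{\left(o \right)} = \frac{\left(- 5 o - 1\right) + 4 \left(-4\right)}{9} = \frac{\left(-1 - 5 o\right) - 16}{9} = \frac{-17 - 5 o}{9} = - \frac{17}{9} - \frac{5 o}{9}$)
$M{\left(k \right)} = \frac{6 + k}{3 + k}$
$M{\left(J{\left(4 \right)} \right)} + r 14 = \frac{6 - \frac{37}{9}}{3 - \frac{37}{9}} + 31 \cdot 14 = \frac{6 - \frac{37}{9}}{3 - \frac{37}{9}} + 434 = \frac{1}{- \frac{10}{9}} \cdot \frac{17}{9} + 434 = \left(- \frac{9}{10}\right) \frac{17}{9} + 434 = - \frac{17}{10} + 434 = \frac{4323}{10}$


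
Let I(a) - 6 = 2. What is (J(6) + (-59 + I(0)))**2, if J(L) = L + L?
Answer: 1521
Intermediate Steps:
I(a) = 8 (I(a) = 6 + 2 = 8)
J(L) = 2*L
(J(6) + (-59 + I(0)))**2 = (2*6 + (-59 + 8))**2 = (12 - 51)**2 = (-39)**2 = 1521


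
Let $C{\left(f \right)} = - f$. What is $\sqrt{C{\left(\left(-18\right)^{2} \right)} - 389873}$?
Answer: $i \sqrt{390197} \approx 624.66 i$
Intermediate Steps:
$\sqrt{C{\left(\left(-18\right)^{2} \right)} - 389873} = \sqrt{- \left(-18\right)^{2} - 389873} = \sqrt{\left(-1\right) 324 - 389873} = \sqrt{-324 - 389873} = \sqrt{-390197} = i \sqrt{390197}$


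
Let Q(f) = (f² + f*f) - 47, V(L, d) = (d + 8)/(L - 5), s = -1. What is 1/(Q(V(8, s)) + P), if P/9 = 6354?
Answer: 9/514349 ≈ 1.7498e-5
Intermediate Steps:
V(L, d) = (8 + d)/(-5 + L)
P = 57186 (P = 9*6354 = 57186)
Q(f) = -47 + 2*f² (Q(f) = (f² + f²) - 47 = 2*f² - 47 = -47 + 2*f²)
1/(Q(V(8, s)) + P) = 1/((-47 + 2*((8 - 1)/(-5 + 8))²) + 57186) = 1/((-47 + 2*(7/3)²) + 57186) = 1/((-47 + 2*(49/9)) + 57186) = 1/((-47 + 98/9) + 57186) = 1/(-325/9 + 57186) = 1/(514349/9) = 9/514349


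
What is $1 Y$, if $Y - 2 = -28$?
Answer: $-26$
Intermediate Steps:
$Y = -26$ ($Y = 2 - 28 = -26$)
$1 Y = 1 \left(-26\right) = -26$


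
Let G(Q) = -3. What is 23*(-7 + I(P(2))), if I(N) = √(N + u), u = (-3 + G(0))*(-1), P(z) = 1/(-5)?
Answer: -161 + 23*√145/5 ≈ -105.61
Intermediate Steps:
P(z) = -⅕
u = 6 (u = (-3 - 3)*(-1) = -6*(-1) = 6)
I(N) = √(6 + N) (I(N) = √(N + 6) = √(6 + N))
23*(-7 + I(P(2))) = 23*(-7 + √(6 - ⅕)) = 23*(-7 + √(29/5)) = 23*(-7 + √145/5) = -161 + 23*√145/5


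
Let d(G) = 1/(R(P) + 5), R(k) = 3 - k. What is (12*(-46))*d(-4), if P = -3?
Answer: -552/11 ≈ -50.182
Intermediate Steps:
d(G) = 1/11 (d(G) = 1/((3 - 1*(-3)) + 5) = 1/((3 + 3) + 5) = 1/(6 + 5) = 1/11)
(12*(-46))*d(-4) = (12*(-46))*(1/11) = -552*1/11 = -552/11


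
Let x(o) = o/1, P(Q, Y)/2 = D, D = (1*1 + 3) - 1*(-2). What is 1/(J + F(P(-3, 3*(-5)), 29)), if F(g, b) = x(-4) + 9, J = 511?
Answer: 1/516 ≈ 0.0019380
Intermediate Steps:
D = 6 (D = (1 + 3) + 2 = 4 + 2 = 6)
P(Q, Y) = 12 (P(Q, Y) = 2*6 = 12)
x(o) = o (x(o) = o*1 = o)
F(g, b) = 5 (F(g, b) = -4 + 9 = 5)
1/(J + F(P(-3, 3*(-5)), 29)) = 1/(511 + 5) = 1/516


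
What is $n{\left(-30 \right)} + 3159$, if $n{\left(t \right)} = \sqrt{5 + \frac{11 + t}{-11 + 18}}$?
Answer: $3159 + \frac{4 \sqrt{7}}{7} \approx 3160.5$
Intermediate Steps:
$n{\left(t \right)} = \sqrt{\frac{46}{7} + \frac{t}{7}}$ ($n{\left(t \right)} = \sqrt{5 + \frac{11 + t}{7}} = \sqrt{5 + \left(11 + t\right) \frac{1}{7}} = \sqrt{5 + \left(\frac{11}{7} + \frac{t}{7}\right)} = \sqrt{\frac{46}{7} + \frac{t}{7}}$)
$n{\left(-30 \right)} + 3159 = \frac{\sqrt{322 + 7 \left(-30\right)}}{7} + 3159 = \frac{\sqrt{322 - 210}}{7} + 3159 = \frac{\sqrt{112}}{7} + 3159 = \frac{4 \sqrt{7}}{7} + 3159 = 3159 + \frac{4 \sqrt{7}}{7}$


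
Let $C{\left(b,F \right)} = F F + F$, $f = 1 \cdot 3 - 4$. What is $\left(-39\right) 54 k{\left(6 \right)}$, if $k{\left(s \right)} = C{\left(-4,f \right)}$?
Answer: $0$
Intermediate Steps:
$f = -1$ ($f = 3 - 4 = -1$)
$C{\left(b,F \right)} = F + F^{2}$ ($C{\left(b,F \right)} = F^{2} + F = F + F^{2}$)
$k{\left(s \right)} = 0$ ($k{\left(s \right)} = - (1 - 1) = \left(-1\right) 0 = 0$)
$\left(-39\right) 54 k{\left(6 \right)} = \left(-39\right) 54 \cdot 0 = \left(-2106\right) 0 = 0$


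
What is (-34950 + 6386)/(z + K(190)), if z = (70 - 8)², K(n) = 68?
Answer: -7141/978 ≈ -7.3016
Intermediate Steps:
z = 3844 (z = 62² = 3844)
(-34950 + 6386)/(z + K(190)) = (-34950 + 6386)/(3844 + 68) = -28564/3912 = -28564*1/3912 = -7141/978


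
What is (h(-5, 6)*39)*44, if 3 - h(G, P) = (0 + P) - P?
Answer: 5148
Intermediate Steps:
h(G, P) = 3 (h(G, P) = 3 - ((0 + P) - P) = 3 - (P - P) = 3 - 1*0 = 3 + 0 = 3)
(h(-5, 6)*39)*44 = (3*39)*44 = 117*44 = 5148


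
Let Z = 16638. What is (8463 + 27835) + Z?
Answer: 52936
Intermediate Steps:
(8463 + 27835) + Z = (8463 + 27835) + 16638 = 36298 + 16638 = 52936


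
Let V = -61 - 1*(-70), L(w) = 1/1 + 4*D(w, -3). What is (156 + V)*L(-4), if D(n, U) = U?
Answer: -1815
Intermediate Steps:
L(w) = -11 (L(w) = 1/1 + 4*(-3) = 1 - 12 = -11)
V = 9 (V = -61 + 70 = 9)
(156 + V)*L(-4) = (156 + 9)*(-11) = 165*(-11) = -1815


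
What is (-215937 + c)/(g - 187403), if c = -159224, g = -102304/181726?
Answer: 34088253943/17028049941 ≈ 2.0019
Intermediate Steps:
g = -51152/90863 (g = -102304*1/181726 = -51152/90863 ≈ -0.56296)
(-215937 + c)/(g - 187403) = (-215937 - 159224)/(-51152/90863 - 187403) = -375161/(-17028049941/90863) = -375161*(-90863/17028049941) = 34088253943/17028049941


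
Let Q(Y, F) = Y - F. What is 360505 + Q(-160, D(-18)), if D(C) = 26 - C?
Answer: 360301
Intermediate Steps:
360505 + Q(-160, D(-18)) = 360505 + (-160 - (26 - 1*(-18))) = 360505 + (-160 - (26 + 18)) = 360505 + (-160 - 1*44) = 360505 + (-160 - 44) = 360505 - 204 = 360301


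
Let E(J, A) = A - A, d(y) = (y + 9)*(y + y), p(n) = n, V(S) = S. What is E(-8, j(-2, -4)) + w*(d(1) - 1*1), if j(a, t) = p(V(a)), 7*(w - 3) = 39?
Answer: 1140/7 ≈ 162.86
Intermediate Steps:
w = 60/7 (w = 3 + (1/7)*39 = 3 + 39/7 = 60/7 ≈ 8.5714)
j(a, t) = a
d(y) = 2*y*(9 + y) (d(y) = (9 + y)*(2*y) = 2*y*(9 + y))
E(J, A) = 0
E(-8, j(-2, -4)) + w*(d(1) - 1*1) = 0 + 60*(2*1*(9 + 1) - 1*1)/7 = 0 + 60*(2*1*10 - 1)/7 = 0 + 60*(20 - 1)/7 = 0 + (60/7)*19 = 0 + 1140/7 = 1140/7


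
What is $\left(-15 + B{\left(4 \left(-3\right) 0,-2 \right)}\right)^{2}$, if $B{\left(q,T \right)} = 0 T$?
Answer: $225$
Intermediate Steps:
$B{\left(q,T \right)} = 0$
$\left(-15 + B{\left(4 \left(-3\right) 0,-2 \right)}\right)^{2} = \left(-15 + 0\right)^{2} = \left(-15\right)^{2} = 225$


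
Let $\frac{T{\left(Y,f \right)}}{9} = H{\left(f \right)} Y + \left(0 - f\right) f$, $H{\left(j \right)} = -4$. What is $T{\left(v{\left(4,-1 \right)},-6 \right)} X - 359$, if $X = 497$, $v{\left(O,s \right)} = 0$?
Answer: $-161387$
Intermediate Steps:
$T{\left(Y,f \right)} = - 36 Y - 9 f^{2}$ ($T{\left(Y,f \right)} = 9 \left(- 4 Y + \left(0 - f\right) f\right) = 9 \left(- 4 Y + - f f\right) = 9 \left(- 4 Y - f^{2}\right) = 9 \left(- f^{2} - 4 Y\right) = - 36 Y - 9 f^{2}$)
$T{\left(v{\left(4,-1 \right)},-6 \right)} X - 359 = \left(\left(-36\right) 0 - 9 \left(-6\right)^{2}\right) 497 - 359 = \left(0 - 324\right) 497 - 359 = \left(-324\right) 497 - 359 = -161028 - 359 = -161387$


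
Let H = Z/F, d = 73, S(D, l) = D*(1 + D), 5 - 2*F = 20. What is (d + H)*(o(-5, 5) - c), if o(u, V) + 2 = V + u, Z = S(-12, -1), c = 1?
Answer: -831/5 ≈ -166.20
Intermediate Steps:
F = -15/2 (F = 5/2 - ½*20 = 5/2 - 10 = -15/2 ≈ -7.5000)
Z = 132 (Z = -12*(1 - 12) = -12*(-11) = 132)
o(u, V) = -2 + V + u (o(u, V) = -2 + (V + u) = -2 + V + u)
H = -88/5 (H = 132/(-15/2) = 132*(-2/15) = -88/5 ≈ -17.600)
(d + H)*(o(-5, 5) - c) = (73 - 88/5)*((-2 + 5 - 5) - 1*1) = 277*(-2 - 1)/5 = (277/5)*(-3) = -831/5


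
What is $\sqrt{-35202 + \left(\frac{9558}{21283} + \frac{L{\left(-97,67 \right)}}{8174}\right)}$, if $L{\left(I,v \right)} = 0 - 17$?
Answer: $\frac{7 i \sqrt{21742060529938087774}}{173967242} \approx 187.62 i$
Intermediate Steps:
$L{\left(I,v \right)} = -17$
$\sqrt{-35202 + \left(\frac{9558}{21283} + \frac{L{\left(-97,67 \right)}}{8174}\right)} = \sqrt{-35202 + \left(\frac{9558}{21283} - \frac{17}{8174}\right)} = \sqrt{-35202 + \frac{77765281}{173967242}} = \sqrt{- \frac{6123917087603}{173967242}} = \frac{7 i \sqrt{21742060529938087774}}{173967242}$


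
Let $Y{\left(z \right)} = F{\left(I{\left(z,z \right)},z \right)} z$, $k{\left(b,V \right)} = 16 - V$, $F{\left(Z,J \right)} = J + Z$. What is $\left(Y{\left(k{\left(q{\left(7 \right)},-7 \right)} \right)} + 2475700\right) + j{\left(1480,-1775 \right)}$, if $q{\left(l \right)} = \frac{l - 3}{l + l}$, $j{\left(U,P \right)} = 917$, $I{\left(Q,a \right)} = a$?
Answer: $2477675$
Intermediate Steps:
$q{\left(l \right)} = \frac{-3 + l}{2 l}$
$Y{\left(z \right)} = 2 z^{2}$ ($Y{\left(z \right)} = \left(z + z\right) z = 2 z z = 2 z^{2}$)
$\left(Y{\left(k{\left(q{\left(7 \right)},-7 \right)} \right)} + 2475700\right) + j{\left(1480,-1775 \right)} = \left(2 \left(16 - -7\right)^{2} + 2475700\right) + 917 = \left(2 \left(16 + 7\right)^{2} + 2475700\right) + 917 = \left(2 \cdot 23^{2} + 2475700\right) + 917 = \left(2 \cdot 529 + 2475700\right) + 917 = \left(1058 + 2475700\right) + 917 = 2476758 + 917 = 2477675$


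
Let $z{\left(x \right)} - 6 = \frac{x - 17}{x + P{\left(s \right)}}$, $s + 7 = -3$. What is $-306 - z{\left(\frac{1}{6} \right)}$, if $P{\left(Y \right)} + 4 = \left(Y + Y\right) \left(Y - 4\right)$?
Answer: $- \frac{516883}{1657} \approx -311.94$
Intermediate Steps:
$s = -10$ ($s = -7 - 3 = -10$)
$P{\left(Y \right)} = -4 + 2 Y \left(-4 + Y\right)$ ($P{\left(Y \right)} = -4 + \left(Y + Y\right) \left(Y - 4\right) = -4 + 2 Y \left(-4 + Y\right)$)
$z{\left(x \right)} = 6 + \frac{-17 + x}{276 + x}$ ($z{\left(x \right)} = 6 + \frac{x - 17}{x - \left(-76 - 200\right)} = 6 + \frac{-17 + x}{x + \left(-4 + 80 + 2 \cdot 100\right)} = 6 + \frac{-17 + x}{x + \left(-4 + 80 + 200\right)} = 6 + \frac{-17 + x}{x + 276} = 6 + \frac{-17 + x}{276 + x}$)
$-306 - z{\left(\frac{1}{6} \right)} = -306 - \frac{1639 + \frac{7}{6}}{276 + \frac{1}{6}} = -306 - \frac{1639 + 7 \cdot \frac{1}{6}}{276 + \frac{1}{6}} = -306 - \frac{1639 + \frac{7}{6}}{\frac{1657}{6}} = -306 - \frac{6}{1657} \cdot \frac{9841}{6} = -306 - \frac{9841}{1657} = - \frac{516883}{1657}$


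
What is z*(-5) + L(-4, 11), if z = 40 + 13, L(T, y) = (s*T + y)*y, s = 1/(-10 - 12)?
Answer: -142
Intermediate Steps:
s = -1/22 (s = 1/(-22) = -1/22 ≈ -0.045455)
L(T, y) = y*(y - T/22) (L(T, y) = (-T/22 + y)*y = (y - T/22)*y = y*(y - T/22))
z = 53
z*(-5) + L(-4, 11) = 53*(-5) + (1/22)*11*(-1*(-4) + 22*11) = -265 + (1/22)*11*(4 + 242) = -265 + (1/22)*11*246 = -265 + 123 = -142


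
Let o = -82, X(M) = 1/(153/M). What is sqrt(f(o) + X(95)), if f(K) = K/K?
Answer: 2*sqrt(1054)/51 ≈ 1.2732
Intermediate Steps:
X(M) = M/153
f(K) = 1
sqrt(f(o) + X(95)) = sqrt(1 + (1/153)*95) = sqrt(1 + 95/153) = sqrt(248/153) = 2*sqrt(1054)/51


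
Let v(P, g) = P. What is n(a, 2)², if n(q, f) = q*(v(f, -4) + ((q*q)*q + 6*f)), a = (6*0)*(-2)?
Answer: 0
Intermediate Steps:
a = 0 (a = 0*(-2) = 0)
n(q, f) = q*(q³ + 7*f) (n(q, f) = q*(f + ((q*q)*q + 6*f)) = q*(f + (q²*q + 6*f)) = q*(f + (q³ + 6*f)) = q*(q³ + 7*f))
n(a, 2)² = (0*(0³ + 7*2))² = (0*(0 + 14))² = (0*14)² = 0² = 0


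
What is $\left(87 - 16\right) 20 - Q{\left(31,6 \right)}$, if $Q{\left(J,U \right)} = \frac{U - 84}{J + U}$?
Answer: $\frac{52618}{37} \approx 1422.1$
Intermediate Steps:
$Q{\left(J,U \right)} = \frac{-84 + U}{J + U}$
$\left(87 - 16\right) 20 - Q{\left(31,6 \right)} = \left(87 - 16\right) 20 - \frac{-84 + 6}{31 + 6} = 71 \cdot 20 - \frac{1}{37} \left(-78\right) = 1420 - \frac{1}{37} \left(-78\right) = 1420 - - \frac{78}{37} = 1420 + \frac{78}{37} = \frac{52618}{37}$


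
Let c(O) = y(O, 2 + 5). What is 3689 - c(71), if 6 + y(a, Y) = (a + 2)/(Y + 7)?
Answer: 51657/14 ≈ 3689.8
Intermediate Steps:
y(a, Y) = -6 + (2 + a)/(7 + Y) (y(a, Y) = -6 + (a + 2)/(Y + 7) = -6 + (2 + a)/(7 + Y))
c(O) = -41/7 + O/14 (c(O) = (-40 + O - 6*(2 + 5))/(7 + (2 + 5)) = (-40 + O - 6*7)/(7 + 7) = (-40 + O - 42)/14 = (-82 + O)/14 = -41/7 + O/14)
3689 - c(71) = 3689 - (-41/7 + (1/14)*71) = 3689 - (-41/7 + 71/14) = 3689 - 1*(-11/14) = 3689 + 11/14 = 51657/14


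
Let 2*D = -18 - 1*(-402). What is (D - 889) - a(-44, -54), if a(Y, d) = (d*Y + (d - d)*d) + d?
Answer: -3019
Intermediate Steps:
D = 192 (D = (-18 - 1*(-402))/2 = (-18 + 402)/2 = (½)*384 = 192)
a(Y, d) = d + Y*d (a(Y, d) = (Y*d + 0*d) + d = (Y*d + 0) + d = Y*d + d = d + Y*d)
(D - 889) - a(-44, -54) = (192 - 889) - (-54)*(1 - 44) = -697 - (-54)*(-43) = -697 - 1*2322 = -697 - 2322 = -3019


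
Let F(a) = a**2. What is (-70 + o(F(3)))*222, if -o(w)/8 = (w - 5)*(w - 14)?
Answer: 19980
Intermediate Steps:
o(w) = -8*(-14 + w)*(-5 + w) (o(w) = -8*(w - 5)*(w - 14) = -8*(-5 + w)*(-14 + w) = -8*(-14 + w)*(-5 + w))
(-70 + o(F(3)))*222 = (-70 + (-560 - 8*(3**2)**2 + 152*3**2))*222 = (-70 + (-560 - 8*9**2 + 152*9))*222 = (-70 + (-560 - 8*81 + 1368))*222 = (-70 + (-560 - 648 + 1368))*222 = (-70 + 160)*222 = 90*222 = 19980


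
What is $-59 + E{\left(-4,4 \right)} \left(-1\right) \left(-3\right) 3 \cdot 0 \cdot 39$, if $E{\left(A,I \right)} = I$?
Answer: $-59$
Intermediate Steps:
$-59 + E{\left(-4,4 \right)} \left(-1\right) \left(-3\right) 3 \cdot 0 \cdot 39 = -59 + 4 \left(-1\right) \left(-3\right) 3 \cdot 0 \cdot 39 = -59 + 4 \cdot 3 \cdot 3 \cdot 0 \cdot 39 = -59 + 4 \cdot 9 \cdot 0 \cdot 39 = -59 + 36 \cdot 0 \cdot 39 = -59 + 0 \cdot 39 = -59 + 0 = -59$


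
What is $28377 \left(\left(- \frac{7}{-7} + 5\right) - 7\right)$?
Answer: $-28377$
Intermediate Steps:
$28377 \left(\left(- \frac{7}{-7} + 5\right) - 7\right) = 28377 \left(\left(\left(-7\right) \left(- \frac{1}{7}\right) + 5\right) - 7\right) = 28377 \left(\left(1 + 5\right) - 7\right) = 28377 \left(6 - 7\right) = 28377 \left(-1\right) = -28377$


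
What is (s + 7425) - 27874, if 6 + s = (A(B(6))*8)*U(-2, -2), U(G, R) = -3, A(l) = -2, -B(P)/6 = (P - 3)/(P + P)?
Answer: -20407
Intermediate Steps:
B(P) = -3*(-3 + P)/P (B(P) = -6*(P - 3)/(P + P) = -6*(-3 + P)/(2*P) = -6*(-3 + P)*1/(2*P) = -3*(-3 + P)/P)
s = 42 (s = -6 - 2*8*(-3) = -6 - 16*(-3) = -6 + 48 = 42)
(s + 7425) - 27874 = (42 + 7425) - 27874 = 7467 - 27874 = -20407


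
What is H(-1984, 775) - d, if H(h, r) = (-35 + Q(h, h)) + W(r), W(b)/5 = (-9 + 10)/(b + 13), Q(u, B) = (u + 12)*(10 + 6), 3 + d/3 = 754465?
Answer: -1808438719/788 ≈ -2.2950e+6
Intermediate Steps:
d = 2263386 (d = -9 + 3*754465 = -9 + 2263395 = 2263386)
Q(u, B) = 192 + 16*u (Q(u, B) = (12 + u)*16 = 192 + 16*u)
W(b) = 5/(13 + b) (W(b) = 5*((-9 + 10)/(b + 13)) = 5*(1/(13 + b)) = 5/(13 + b))
H(h, r) = 157 + 5/(13 + r) + 16*h (H(h, r) = (-35 + (192 + 16*h)) + 5/(13 + r) = (157 + 16*h) + 5/(13 + r) = 157 + 5/(13 + r) + 16*h)
H(-1984, 775) - d = (5 + (13 + 775)*(157 + 16*(-1984)))/(13 + 775) - 1*2263386 = (5 + 788*(157 - 31744))/788 - 2263386 = (5 + 788*(-31587))/788 - 2263386 = (5 - 24890556)/788 - 2263386 = (1/788)*(-24890551) - 2263386 = -24890551/788 - 2263386 = -1808438719/788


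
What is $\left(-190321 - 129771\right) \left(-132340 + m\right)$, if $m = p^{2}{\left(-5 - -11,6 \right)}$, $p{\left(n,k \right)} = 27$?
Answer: $42127628212$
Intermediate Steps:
$m = 729$ ($m = 27^{2} = 729$)
$\left(-190321 - 129771\right) \left(-132340 + m\right) = \left(-190321 - 129771\right) \left(-132340 + 729\right) = \left(-320092\right) \left(-131611\right) = 42127628212$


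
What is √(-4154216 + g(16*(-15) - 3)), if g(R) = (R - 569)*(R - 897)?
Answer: 2*I*√807134 ≈ 1796.8*I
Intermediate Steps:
g(R) = (-897 + R)*(-569 + R) (g(R) = (-569 + R)*(-897 + R) = (-897 + R)*(-569 + R))
√(-4154216 + g(16*(-15) - 3)) = √(-4154216 + (510393 + (16*(-15) - 3)² - 1466*(16*(-15) - 3))) = √(-4154216 + (510393 + (-240 - 3)² - 1466*(-240 - 3))) = √(-4154216 + (510393 + (-243)² - 1466*(-243))) = √(-4154216 + (510393 + 59049 + 356238)) = √(-4154216 + 925680) = √(-3228536) = 2*I*√807134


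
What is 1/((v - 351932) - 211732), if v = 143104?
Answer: -1/420560 ≈ -2.3778e-6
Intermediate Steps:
1/((v - 351932) - 211732) = 1/((143104 - 351932) - 211732) = 1/(-208828 - 211732) = 1/(-420560) = -1/420560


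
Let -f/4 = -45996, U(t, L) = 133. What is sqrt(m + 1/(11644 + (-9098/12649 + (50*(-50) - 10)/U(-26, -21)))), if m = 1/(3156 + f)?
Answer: sqrt(1204399909160573812835)/3630653407545 ≈ 0.0095587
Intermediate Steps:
f = 183984 (f = -4*(-45996) = 183984)
m = 1/187140 (m = 1/(3156 + 183984) = 1/187140 ≈ 5.3436e-6)
sqrt(m + 1/(11644 + (-9098/12649 + (50*(-50) - 10)/U(-26, -21)))) = sqrt(1/187140 + 1/(11644 + (-9098/12649 + (50*(-50) - 10)/133))) = sqrt(1/187140 + 1/(11644 + (-9098*1/12649 + (-2500 - 10)*(1/133)))) = sqrt(1/187140 + 1/(11644 + (-9098/12649 - 2510*1/133))) = sqrt(1/187140 + 1/(11644 + (-9098/12649 - 2510/133))) = sqrt(1/187140 + 1/(11644 - 4708432/240331)) = sqrt(1/187140 + 1/(2793705732/240331)) = sqrt(1/187140 + 240331/2793705732) = sqrt(995192689/10891960222635) = sqrt(1204399909160573812835)/3630653407545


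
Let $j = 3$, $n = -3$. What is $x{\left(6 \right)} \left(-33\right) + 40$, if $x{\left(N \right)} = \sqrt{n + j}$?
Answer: $40$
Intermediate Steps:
$x{\left(N \right)} = 0$ ($x{\left(N \right)} = \sqrt{-3 + 3} = \sqrt{0} = 0$)
$x{\left(6 \right)} \left(-33\right) + 40 = 0 \left(-33\right) + 40 = 0 + 40 = 40$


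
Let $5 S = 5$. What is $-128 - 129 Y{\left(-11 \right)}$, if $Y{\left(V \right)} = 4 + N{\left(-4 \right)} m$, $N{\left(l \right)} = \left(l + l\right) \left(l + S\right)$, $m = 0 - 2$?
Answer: $5548$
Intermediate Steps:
$S = 1$ ($S = \frac{1}{5} \cdot 5 = 1$)
$m = -2$
$N{\left(l \right)} = 2 l \left(1 + l\right)$ ($N{\left(l \right)} = \left(l + l\right) \left(l + 1\right) = 2 l \left(1 + l\right)$)
$Y{\left(V \right)} = -44$ ($Y{\left(V \right)} = 4 + 2 \left(-4\right) \left(1 - 4\right) \left(-2\right) = 4 + 2 \left(-4\right) \left(-3\right) \left(-2\right) = 4 + 24 \left(-2\right) = 4 - 48 = -44$)
$-128 - 129 Y{\left(-11 \right)} = -128 - -5676 = -128 + 5676 = 5548$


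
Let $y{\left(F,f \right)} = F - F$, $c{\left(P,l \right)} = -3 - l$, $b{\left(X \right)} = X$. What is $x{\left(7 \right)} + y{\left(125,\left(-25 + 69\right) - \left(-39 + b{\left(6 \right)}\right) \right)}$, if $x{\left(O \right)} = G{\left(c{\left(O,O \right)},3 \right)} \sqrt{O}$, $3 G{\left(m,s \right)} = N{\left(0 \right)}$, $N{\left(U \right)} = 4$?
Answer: $\frac{4 \sqrt{7}}{3} \approx 3.5277$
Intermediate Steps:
$G{\left(m,s \right)} = \frac{4}{3}$ ($G{\left(m,s \right)} = \frac{1}{3} \cdot 4 = \frac{4}{3}$)
$y{\left(F,f \right)} = 0$
$x{\left(O \right)} = \frac{4 \sqrt{O}}{3}$
$x{\left(7 \right)} + y{\left(125,\left(-25 + 69\right) - \left(-39 + b{\left(6 \right)}\right) \right)} = \frac{4 \sqrt{7}}{3} + 0 = \frac{4 \sqrt{7}}{3}$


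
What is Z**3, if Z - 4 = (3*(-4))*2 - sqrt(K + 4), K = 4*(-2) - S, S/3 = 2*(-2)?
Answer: -8480 - 2416*sqrt(2) ≈ -11897.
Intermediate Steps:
S = -12 (S = 3*(2*(-2)) = 3*(-4) = -12)
K = 4 (K = 4*(-2) - 1*(-12) = -8 + 12 = 4)
Z = -20 - 2*sqrt(2) (Z = 4 + ((3*(-4))*2 - sqrt(4 + 4)) = 4 + (-12*2 - sqrt(8)) = 4 + (-24 - 2*sqrt(2)) = -20 - 2*sqrt(2) ≈ -22.828)
Z**3 = (-20 - 2*sqrt(2))**3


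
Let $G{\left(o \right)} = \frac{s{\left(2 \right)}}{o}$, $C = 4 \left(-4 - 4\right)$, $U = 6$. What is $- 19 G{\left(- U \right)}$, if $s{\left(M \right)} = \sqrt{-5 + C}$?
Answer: $\frac{19 i \sqrt{37}}{6} \approx 19.262 i$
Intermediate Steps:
$C = -32$ ($C = 4 \left(-8\right) = -32$)
$s{\left(M \right)} = i \sqrt{37}$ ($s{\left(M \right)} = \sqrt{-5 - 32} = \sqrt{-37} = i \sqrt{37}$)
$G{\left(o \right)} = \frac{i \sqrt{37}}{o}$
$- 19 G{\left(- U \right)} = - 19 \frac{i \sqrt{37}}{\left(-1\right) 6} = - 19 \frac{i \sqrt{37}}{-6} = - 19 i \sqrt{37} \left(- \frac{1}{6}\right) = - 19 \left(- \frac{i \sqrt{37}}{6}\right) = \frac{19 i \sqrt{37}}{6}$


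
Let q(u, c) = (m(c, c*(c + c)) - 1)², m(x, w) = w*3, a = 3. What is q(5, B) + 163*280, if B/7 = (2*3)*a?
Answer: 9073560665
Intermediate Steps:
B = 126 (B = 7*((2*3)*3) = 7*(6*3) = 7*18 = 126)
m(x, w) = 3*w
q(u, c) = (-1 + 6*c²)² (q(u, c) = (3*(c*(c + c)) - 1)² = (3*(c*(2*c)) - 1)² = (3*(2*c²) - 1)² = (6*c² - 1)² = (-1 + 6*c²)²)
q(5, B) + 163*280 = (-1 + 6*126²)² + 163*280 = (-1 + 6*15876)² + 45640 = (-1 + 95256)² + 45640 = 95255² + 45640 = 9073515025 + 45640 = 9073560665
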